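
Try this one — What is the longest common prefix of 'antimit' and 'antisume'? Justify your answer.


Compare from the start: 4 characters match: 'anti'. Mismatch at position 5: 'm' vs 's'.

anti


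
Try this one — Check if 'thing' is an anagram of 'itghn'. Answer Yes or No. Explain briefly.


Sorted letters of 'thing': 'ghint'
Sorted letters of 'itghn': 'ghint'
They match.

Yes


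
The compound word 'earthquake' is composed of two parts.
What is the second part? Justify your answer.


Split 'earthquake' into 'earth' + 'quake'. The second part is 'quake'.

quake


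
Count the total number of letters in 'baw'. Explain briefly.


Spell out 'baw' and number each letter: b(1), a(2), w(3). Total: 3 letters.

3


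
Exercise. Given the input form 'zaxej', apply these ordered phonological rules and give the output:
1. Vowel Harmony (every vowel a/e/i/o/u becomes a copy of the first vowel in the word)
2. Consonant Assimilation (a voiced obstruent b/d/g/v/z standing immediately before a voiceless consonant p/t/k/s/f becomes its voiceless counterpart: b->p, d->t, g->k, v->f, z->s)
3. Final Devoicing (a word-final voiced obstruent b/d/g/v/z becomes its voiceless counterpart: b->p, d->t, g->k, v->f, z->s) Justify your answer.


Starting form: 'zaxej'
Rule 1: Vowel Harmony: all vowels become 'a' (matching first vowel). 'zaxej' -> 'zaxaj'
Rule 2: Consonant Assimilation: no voiced obstruent (b/d/g/v/z) stands immediately before a voiceless consonant (p/t/k/s/f). No change.
Rule 3: Final Devoicing: final consonant 'j' is not one of the voiced obstruents b/d/g/v/z. No change.
Final form: 'zaxaj'

zaxaj


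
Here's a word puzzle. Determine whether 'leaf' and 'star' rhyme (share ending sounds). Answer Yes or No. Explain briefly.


Rime (stressed vowel + following sounds) of 'leaf': -eaf = /iːf/
Rime of 'star': -ar = /ɑːr/
/iːf/ and /ɑːr/ are different ending sounds, so the words do not rhyme.

No


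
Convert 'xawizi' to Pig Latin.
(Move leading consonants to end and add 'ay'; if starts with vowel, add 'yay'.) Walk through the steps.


'xawizi': move consonant cluster 'x' to end and add 'ay': 'awizixay'.

awizixay


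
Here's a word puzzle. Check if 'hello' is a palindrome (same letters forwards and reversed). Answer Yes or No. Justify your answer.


Forward: 'hello'
Reversed: 'olleh'
They differ.

No


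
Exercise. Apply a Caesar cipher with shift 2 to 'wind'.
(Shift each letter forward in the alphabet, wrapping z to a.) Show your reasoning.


Shift each letter by 2: w -> y, i -> k, n -> p, d -> f. Result: 'ykpf'.

ykpf


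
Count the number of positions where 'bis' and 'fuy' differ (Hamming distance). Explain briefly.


Alignment:
Position 1: 'b' vs 'f' = DIFFER
Position 2: 'i' vs 'u' = DIFFER
Position 3: 's' vs 'y' = DIFFER
Total differences: 3

3


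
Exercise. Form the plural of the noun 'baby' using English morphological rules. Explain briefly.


Apply rule: Change -y to -ies (consonant + y). 'baby' becomes 'babies'.

babies


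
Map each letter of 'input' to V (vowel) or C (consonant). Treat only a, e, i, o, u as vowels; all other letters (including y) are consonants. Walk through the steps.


Letter mapping: i = V, n = C, p = C, u = V, t = C.

VCCVC


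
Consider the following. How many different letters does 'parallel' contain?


Unique letters in 'parallel': {a, e, l, p, r} = 5 distinct letters.

5


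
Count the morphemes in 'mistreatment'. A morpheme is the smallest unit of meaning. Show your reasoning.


Decomposition: mis- (prefix) + treat (root) + -ment (suffix) = 3 morpheme(s)

3 morphemes


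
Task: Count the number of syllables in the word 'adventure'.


Break 'adventure' into syllables: ad-ven-ture -> ad | ven | ture = 3 syllables

3 syllables


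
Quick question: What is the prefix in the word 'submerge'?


The word 'submerge' = 'sub' (prefix) + 'merge' (root). The prefix is 'sub'.

sub


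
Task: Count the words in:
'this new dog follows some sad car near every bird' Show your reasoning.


Split into words: this | new | dog | follows | some | sad | car | near | every | bird = 10 words.

10


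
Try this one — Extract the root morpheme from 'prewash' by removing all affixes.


Remove prefix 'pre' from 'prewash' to get root 'wash'.

wash


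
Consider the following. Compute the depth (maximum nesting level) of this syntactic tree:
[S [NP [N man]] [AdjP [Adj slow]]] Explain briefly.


Count bracket nesting levels:
'[' at pos 0: depth = 1
'[' at pos 3: depth = 2
'[' at pos 7: depth = 3
'[' at pos 16: depth = 2
'[' at pos 22: depth = 3
Maximum depth reached: 3

3


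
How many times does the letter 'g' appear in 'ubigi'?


Letter 'g' in 'ubigi': found at position(s) 4 = 1 occurrence(s).

1


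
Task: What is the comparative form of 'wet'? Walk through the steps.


Apply comparative formation (double final consonant, add -er): 'wet' -> 'wetter'.

wetter


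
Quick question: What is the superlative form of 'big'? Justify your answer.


Apply superlative formation (double final consonant, add -est): 'big' -> 'biggest'.

biggest


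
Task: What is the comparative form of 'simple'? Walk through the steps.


Apply comparative formation (ends in e: add -r): 'simple' -> 'simpler'.

simpler


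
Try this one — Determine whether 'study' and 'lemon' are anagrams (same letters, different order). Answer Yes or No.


Sorted letters of 'study': 'dstuy'
Sorted letters of 'lemon': 'elmno'
They do not match.

No


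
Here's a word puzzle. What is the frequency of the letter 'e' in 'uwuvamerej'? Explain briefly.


Letter 'e' in 'uwuvamerej': found at position(s) 7, 9 = 2 occurrence(s).

2


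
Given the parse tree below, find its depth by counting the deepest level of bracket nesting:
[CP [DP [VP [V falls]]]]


Count bracket nesting levels:
'[' at pos 0: depth = 1
'[' at pos 4: depth = 2
'[' at pos 8: depth = 3
'[' at pos 12: depth = 4
Maximum depth reached: 4

4


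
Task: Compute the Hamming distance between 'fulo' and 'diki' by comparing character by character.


Alignment:
Position 1: 'f' vs 'd' = DIFFER
Position 2: 'u' vs 'i' = DIFFER
Position 3: 'l' vs 'k' = DIFFER
Position 4: 'o' vs 'i' = DIFFER
Total differences: 4

4


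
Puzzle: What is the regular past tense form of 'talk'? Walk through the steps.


Apply rule: Add -ed. 'talk' becomes 'talked'.

talked


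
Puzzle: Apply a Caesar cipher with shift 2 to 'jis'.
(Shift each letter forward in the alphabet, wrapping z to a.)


Shift each letter by 2: j -> l, i -> k, s -> u. Result: 'lku'.

lku


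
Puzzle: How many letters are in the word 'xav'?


Spell out 'xav' and number each letter: x(1), a(2), v(3). Total: 3 letters.

3


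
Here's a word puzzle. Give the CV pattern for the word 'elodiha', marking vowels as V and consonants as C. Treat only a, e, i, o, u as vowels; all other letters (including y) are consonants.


Letter mapping: e = V, l = C, o = V, d = C, i = V, h = C, a = V.

VCVCVCV


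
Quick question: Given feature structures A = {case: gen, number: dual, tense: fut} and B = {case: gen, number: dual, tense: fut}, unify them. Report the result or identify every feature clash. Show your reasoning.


Compare features:
case: A=gen vs B=gen -> unified: gen
number: A=dual vs B=dual -> unified: dual
tense: A=fut vs B=fut -> unified: fut
No clashes found.

Unified: {case: gen, number: dual, tense: fut}


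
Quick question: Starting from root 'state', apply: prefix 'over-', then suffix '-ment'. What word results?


Step 1: Add prefix 'over-' to 'state' = 'overstate'
Step 2: Add suffix '-ment' to 'overstate' = 'overstatement'

overstatement


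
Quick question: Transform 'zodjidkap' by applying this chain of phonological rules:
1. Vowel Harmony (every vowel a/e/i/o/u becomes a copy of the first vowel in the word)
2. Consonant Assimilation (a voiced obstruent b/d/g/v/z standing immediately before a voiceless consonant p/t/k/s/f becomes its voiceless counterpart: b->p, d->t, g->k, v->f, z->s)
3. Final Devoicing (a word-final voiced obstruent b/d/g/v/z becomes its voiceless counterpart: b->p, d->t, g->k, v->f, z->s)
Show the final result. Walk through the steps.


Starting form: 'zodjidkap'
Rule 1: Vowel Harmony: all vowels become 'o' (matching first vowel). 'zodjidkap' -> 'zodjodkop'
Rule 2: Consonant Assimilation: voiced obstruent before voiceless consonant becomes voiceless ('dk' -> 'tk'). 'zodjodkop' -> 'zodjotkop'
Rule 3: Final Devoicing: final consonant 'p' is not one of the voiced obstruents b/d/g/v/z. No change.
Final form: 'zodjotkop'

zodjotkop


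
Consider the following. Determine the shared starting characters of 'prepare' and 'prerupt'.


Compare from the start: 3 characters match: 'pre'. Mismatch at position 4: 'p' vs 'r'.

pre


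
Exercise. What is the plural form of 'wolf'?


Apply rule: Change -f to -ves. 'wolf' becomes 'wolves'.

wolves


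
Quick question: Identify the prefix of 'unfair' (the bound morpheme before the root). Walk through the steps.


The word 'unfair' = 'un' (prefix) + 'fair' (root). The prefix is 'un'.

un


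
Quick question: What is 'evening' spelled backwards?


Reverse 'evening' character by character: 'gnineve'.

gnineve


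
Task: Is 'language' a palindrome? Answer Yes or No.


Forward: 'language'
Reversed: 'egaugnal'
They differ.

No


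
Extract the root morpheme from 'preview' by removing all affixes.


Remove prefix 'pre' from 'preview' to get root 'view'.

view


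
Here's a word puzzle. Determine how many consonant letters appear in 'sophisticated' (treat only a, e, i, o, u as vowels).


Consonants in 'sophisticated': s, p, h, s, t, c, t, d = 8 consonants.

8


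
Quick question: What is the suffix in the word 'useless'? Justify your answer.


The word 'useless' = 'use' (root) + '-less' (suffix). The suffix is '-less'.

less


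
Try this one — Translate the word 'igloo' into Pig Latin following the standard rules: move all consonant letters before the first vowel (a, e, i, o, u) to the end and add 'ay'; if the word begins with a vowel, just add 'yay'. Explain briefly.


'igloo' starts with a vowel, so add 'yay': 'iglooyay'.

iglooyay


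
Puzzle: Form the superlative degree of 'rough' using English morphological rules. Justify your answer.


Apply superlative formation (add -est): 'rough' -> 'roughest'.

roughest


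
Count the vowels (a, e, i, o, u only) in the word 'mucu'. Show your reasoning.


Vowels in 'mucu': u, u = 2 vowels.

2


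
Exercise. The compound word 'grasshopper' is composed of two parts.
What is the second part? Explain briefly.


Split 'grasshopper' into 'grass' + 'hopper'. The second part is 'hopper'.

hopper


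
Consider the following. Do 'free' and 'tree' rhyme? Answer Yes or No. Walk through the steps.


Rime (stressed vowel + following sounds) of 'free': -ee = /iː/
Rime of 'tree': -ee = /iː/
/iː/ and /iː/ are the same ending sound, so the words rhyme.

Yes


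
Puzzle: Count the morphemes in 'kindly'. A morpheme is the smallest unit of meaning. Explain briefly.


Decomposition: kind (root) + -ly (suffix) = 2 morpheme(s)

2 morphemes


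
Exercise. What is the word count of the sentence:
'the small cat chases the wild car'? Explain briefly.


Split into words: the | small | cat | chases | the | wild | car = 7 words.

7


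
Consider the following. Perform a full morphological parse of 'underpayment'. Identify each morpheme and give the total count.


Step 1: Identify prefix: 'under' (meaning: beneath/insufficient)
Step 2: Identify root: 'pay'
Step 3: Identify suffix(es): 'ment'
Decomposition: under- (prefix: beneath/insufficient) + pay (root) + -ment (suffix: action/result)
Total morphemes: 3

3 morphemes (under- (prefix: beneath/insufficient) + pay (root) + -ment (suffix: action/result))


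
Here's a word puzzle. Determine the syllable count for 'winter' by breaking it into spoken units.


Break 'winter' into syllables: win-ter -> win | ter = 2 syllables

2 syllables


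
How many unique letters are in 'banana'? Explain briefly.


Unique letters in 'banana': {a, b, n} = 3 distinct letters.

3


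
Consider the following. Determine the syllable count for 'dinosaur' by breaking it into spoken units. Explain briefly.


Break 'dinosaur' into syllables: di-no-saur -> di | no | saur = 3 syllables

3 syllables


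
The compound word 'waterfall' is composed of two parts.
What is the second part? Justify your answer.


Split 'waterfall' into 'water' + 'fall'. The second part is 'fall'.

fall


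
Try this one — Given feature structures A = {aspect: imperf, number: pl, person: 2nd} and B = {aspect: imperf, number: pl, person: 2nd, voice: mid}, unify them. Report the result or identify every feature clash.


Compare features:
aspect: A=imperf vs B=imperf -> unified: imperf
number: A=pl vs B=pl -> unified: pl
person: A=2nd vs B=2nd -> unified: 2nd
voice: A=_ vs B=mid -> unified: mid
No clashes found.

Unified: {aspect: imperf, number: pl, person: 2nd, voice: mid}


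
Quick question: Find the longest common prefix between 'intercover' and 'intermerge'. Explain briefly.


Compare from the start: 5 characters match: 'inter'. Mismatch at position 6: 'c' vs 'm'.

inter


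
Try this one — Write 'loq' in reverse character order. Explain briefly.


Reverse 'loq' character by character: 'qol'.

qol


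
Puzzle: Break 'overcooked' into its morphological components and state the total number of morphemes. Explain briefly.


Step 1: Identify prefix: 'over' (meaning: excessively)
Step 2: Identify root: 'cook'
Step 3: Identify suffix(es): 'ed'
Decomposition: over- (prefix: excessively) + cook (root) + -ed (suffix: past)
Total morphemes: 3

3 morphemes (over- (prefix: excessively) + cook (root) + -ed (suffix: past))


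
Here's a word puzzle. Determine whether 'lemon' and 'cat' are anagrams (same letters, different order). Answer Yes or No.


Sorted letters of 'lemon': 'elmno'
Sorted letters of 'cat': 'act'
They do not match.

No


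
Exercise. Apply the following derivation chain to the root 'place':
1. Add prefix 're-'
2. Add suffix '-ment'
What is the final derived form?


Step 1: Add prefix 're-' to 'place' = 'replace'
Step 2: Add suffix '-ment' to 'replace' = 'replacement'

replacement


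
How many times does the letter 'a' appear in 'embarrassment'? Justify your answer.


Letter 'a' in 'embarrassment': found at position(s) 4, 7 = 2 occurrence(s).

2


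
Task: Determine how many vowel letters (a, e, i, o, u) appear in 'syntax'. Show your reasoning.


Vowels in 'syntax': a = 1 vowels.

1


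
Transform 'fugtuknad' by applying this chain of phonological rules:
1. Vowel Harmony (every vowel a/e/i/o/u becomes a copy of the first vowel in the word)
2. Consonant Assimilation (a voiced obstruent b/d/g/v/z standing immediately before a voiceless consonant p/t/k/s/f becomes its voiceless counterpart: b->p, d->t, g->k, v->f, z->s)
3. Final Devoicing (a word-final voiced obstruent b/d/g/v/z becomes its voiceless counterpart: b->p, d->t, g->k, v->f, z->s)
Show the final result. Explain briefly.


Starting form: 'fugtuknad'
Rule 1: Vowel Harmony: all vowels become 'u' (matching first vowel). 'fugtuknad' -> 'fugtuknud'
Rule 2: Consonant Assimilation: voiced obstruent before voiceless consonant becomes voiceless ('gt' -> 'kt'). 'fugtuknud' -> 'fuktuknud'
Rule 3: Final Devoicing: word-final voiced obstruent 'd' becomes voiceless 't'. 'fuktuknud' -> 'fuktuknut'
Final form: 'fuktuknut'

fuktuknut


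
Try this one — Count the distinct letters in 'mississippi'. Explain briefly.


Unique letters in 'mississippi': {i, m, p, s} = 4 distinct letters.

4


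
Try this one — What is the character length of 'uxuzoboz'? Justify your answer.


Spell out 'uxuzoboz' and number each letter: u(1), x(2), u(3), z(4), o(5), b(6), o(7), z(8). Total: 8 letters.

8


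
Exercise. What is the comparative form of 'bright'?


Apply comparative formation (add -er): 'bright' -> 'brighter'.

brighter


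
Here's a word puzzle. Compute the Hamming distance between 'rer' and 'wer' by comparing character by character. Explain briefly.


Alignment:
Position 1: 'r' vs 'w' = DIFFER
Position 2: 'e' vs 'e' = match
Position 3: 'r' vs 'r' = match
Total differences: 1

1


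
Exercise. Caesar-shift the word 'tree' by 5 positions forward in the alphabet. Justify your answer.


Shift each letter by 5: t -> y, r -> w, e -> j, e -> j. Result: 'ywjj'.

ywjj


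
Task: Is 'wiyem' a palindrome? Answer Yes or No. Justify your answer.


Forward: 'wiyem'
Reversed: 'meyiw'
They differ.

No


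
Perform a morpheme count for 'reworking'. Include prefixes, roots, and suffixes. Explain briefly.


Decomposition: re- (prefix) + work (root) + -ing (suffix) = 3 morpheme(s)

3 morphemes


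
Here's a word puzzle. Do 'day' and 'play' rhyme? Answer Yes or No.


Rime (stressed vowel + following sounds) of 'day': -ay = /eɪ/
Rime of 'play': -ay = /eɪ/
/eɪ/ and /eɪ/ are the same ending sound, so the words rhyme.

Yes


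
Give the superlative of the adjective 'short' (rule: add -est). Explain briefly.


Apply superlative formation (add -est): 'short' -> 'shortest'.

shortest


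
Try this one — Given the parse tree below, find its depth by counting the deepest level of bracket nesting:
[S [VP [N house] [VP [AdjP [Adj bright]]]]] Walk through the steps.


Count bracket nesting levels:
'[' at pos 0: depth = 1
'[' at pos 3: depth = 2
'[' at pos 7: depth = 3
'[' at pos 17: depth = 3
'[' at pos 21: depth = 4
'[' at pos 27: depth = 5
Maximum depth reached: 5

5


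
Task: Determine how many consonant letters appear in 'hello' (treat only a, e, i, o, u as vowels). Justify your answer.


Consonants in 'hello': h, l, l = 3 consonants.

3


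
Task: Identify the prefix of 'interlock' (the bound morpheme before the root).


The word 'interlock' = 'inter' (prefix) + 'lock' (root). The prefix is 'inter'.

inter


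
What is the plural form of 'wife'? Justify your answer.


Apply rule: Change -fe to -ves. 'wife' becomes 'wives'.

wives


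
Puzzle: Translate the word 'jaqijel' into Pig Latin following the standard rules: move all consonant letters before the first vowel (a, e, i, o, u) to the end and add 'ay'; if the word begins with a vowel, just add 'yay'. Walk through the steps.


'jaqijel': move consonant cluster 'j' to end and add 'ay': 'aqijeljay'.

aqijeljay


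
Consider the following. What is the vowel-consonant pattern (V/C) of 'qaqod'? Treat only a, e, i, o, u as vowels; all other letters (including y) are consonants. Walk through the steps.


Letter mapping: q = C, a = V, q = C, o = V, d = C.

CVCVC


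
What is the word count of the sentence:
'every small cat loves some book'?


Split into words: every | small | cat | loves | some | book = 6 words.

6


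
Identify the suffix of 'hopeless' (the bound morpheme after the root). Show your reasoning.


The word 'hopeless' = 'hope' (root) + '-less' (suffix). The suffix is '-less'.

less


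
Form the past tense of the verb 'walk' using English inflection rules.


Apply rule: Add -ed. 'walk' becomes 'walked'.

walked


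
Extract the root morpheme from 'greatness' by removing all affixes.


Remove suffix '-ness' from 'greatness' to get root 'great'.

great


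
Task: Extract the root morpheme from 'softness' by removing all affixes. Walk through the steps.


Remove suffix '-ness' from 'softness' to get root 'soft'.

soft


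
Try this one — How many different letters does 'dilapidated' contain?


Unique letters in 'dilapidated': {a, d, e, i, l, p, t} = 7 distinct letters.

7


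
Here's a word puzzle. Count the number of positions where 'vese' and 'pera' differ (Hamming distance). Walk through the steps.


Alignment:
Position 1: 'v' vs 'p' = DIFFER
Position 2: 'e' vs 'e' = match
Position 3: 's' vs 'r' = DIFFER
Position 4: 'e' vs 'a' = DIFFER
Total differences: 3

3


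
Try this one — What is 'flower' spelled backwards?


Reverse 'flower' character by character: 'rewolf'.

rewolf


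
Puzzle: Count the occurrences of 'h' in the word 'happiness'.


Letter 'h' in 'happiness': found at position(s) 1 = 1 occurrence(s).

1


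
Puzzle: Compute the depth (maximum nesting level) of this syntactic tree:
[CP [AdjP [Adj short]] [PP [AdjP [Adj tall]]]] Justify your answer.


Count bracket nesting levels:
'[' at pos 0: depth = 1
'[' at pos 4: depth = 2
'[' at pos 10: depth = 3
'[' at pos 23: depth = 2
'[' at pos 27: depth = 3
'[' at pos 33: depth = 4
Maximum depth reached: 4

4


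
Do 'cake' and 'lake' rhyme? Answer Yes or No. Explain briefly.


Rime (stressed vowel + following sounds) of 'cake': -ake = /eɪk/
Rime of 'lake': -ake = /eɪk/
/eɪk/ and /eɪk/ are the same ending sound, so the words rhyme.

Yes


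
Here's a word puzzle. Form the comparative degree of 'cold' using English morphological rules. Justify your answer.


Apply comparative formation (add -er): 'cold' -> 'colder'.

colder


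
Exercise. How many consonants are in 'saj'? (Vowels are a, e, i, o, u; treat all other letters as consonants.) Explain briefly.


Consonants in 'saj': s, j = 2 consonants.

2


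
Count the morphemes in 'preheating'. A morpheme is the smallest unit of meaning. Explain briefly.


Decomposition: pre- (prefix) + heat (root) + -ing (suffix) = 3 morpheme(s)

3 morphemes


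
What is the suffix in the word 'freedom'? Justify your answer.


The word 'freedom' = 'free' (root) + '-dom' (suffix). The suffix is '-dom'.

dom


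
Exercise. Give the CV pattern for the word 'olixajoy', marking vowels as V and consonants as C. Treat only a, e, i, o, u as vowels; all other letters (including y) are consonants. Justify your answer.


Letter mapping: o = V, l = C, i = V, x = C, a = V, j = C, o = V, y = C.

VCVCVCVC


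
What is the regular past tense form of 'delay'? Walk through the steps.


Apply rule: Add -ed. 'delay' becomes 'delayed'.

delayed


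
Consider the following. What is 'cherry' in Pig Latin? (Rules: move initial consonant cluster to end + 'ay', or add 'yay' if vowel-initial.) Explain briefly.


'cherry': move consonant cluster 'ch' to end and add 'ay': 'errychay'.

errychay


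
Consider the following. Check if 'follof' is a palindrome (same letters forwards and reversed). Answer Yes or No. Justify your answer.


Forward: 'follof'
Reversed: 'follof'
They are identical.

Yes


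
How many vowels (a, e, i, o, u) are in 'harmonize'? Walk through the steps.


Vowels in 'harmonize': a, o, i, e = 4 vowels.

4


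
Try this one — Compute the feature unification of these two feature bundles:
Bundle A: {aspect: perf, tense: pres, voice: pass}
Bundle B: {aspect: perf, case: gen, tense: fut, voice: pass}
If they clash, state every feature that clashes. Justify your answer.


Compare features:
aspect: A=perf vs B=perf -> unified: perf
case: A=_ vs B=gen -> unified: gen
tense: A=pres vs B=fut -> CLASH
voice: A=pass vs B=pass -> unified: pass
Clash detected on feature 'tense' (pres vs fut); unification fails.

CLASH on 'tense' (pres vs fut)


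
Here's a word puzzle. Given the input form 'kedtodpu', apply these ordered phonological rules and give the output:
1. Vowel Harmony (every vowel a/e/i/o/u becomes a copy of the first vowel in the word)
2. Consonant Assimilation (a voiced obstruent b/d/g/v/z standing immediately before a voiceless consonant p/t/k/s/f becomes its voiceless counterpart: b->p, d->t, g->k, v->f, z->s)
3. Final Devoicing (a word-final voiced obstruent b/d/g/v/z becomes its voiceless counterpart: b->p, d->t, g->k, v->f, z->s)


Starting form: 'kedtodpu'
Rule 1: Vowel Harmony: all vowels become 'e' (matching first vowel). 'kedtodpu' -> 'kedtedpe'
Rule 2: Consonant Assimilation: voiced obstruent before voiceless consonant becomes voiceless ('dt' -> 'tt', 'dp' -> 'tp'). 'kedtedpe' -> 'kettetpe'
Rule 3: Final Devoicing: the word ends in the vowel 'e', not a consonant. No change.
Final form: 'kettetpe'

kettetpe


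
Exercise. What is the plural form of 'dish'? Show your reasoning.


Apply rule: Add -es (sibilant/fricative ending). 'dish' becomes 'dishes'.

dishes


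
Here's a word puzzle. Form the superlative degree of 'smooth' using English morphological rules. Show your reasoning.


Apply superlative formation (add -est): 'smooth' -> 'smoothest'.

smoothest


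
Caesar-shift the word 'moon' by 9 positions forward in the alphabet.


Shift each letter by 9: m -> v, o -> x, o -> x, n -> w. Result: 'vxxw'.

vxxw


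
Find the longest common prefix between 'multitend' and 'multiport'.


Compare from the start: 5 characters match: 'multi'. Mismatch at position 6: 't' vs 'p'.

multi


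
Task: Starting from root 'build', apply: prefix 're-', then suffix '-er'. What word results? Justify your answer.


Step 1: Add prefix 're-' to 'build' = 'rebuild'
Step 2: Add suffix '-er' to 'rebuild' = 'rebuilder'

rebuilder


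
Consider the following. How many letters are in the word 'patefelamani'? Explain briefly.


Spell out 'patefelamani' and number each letter: p(1), a(2), t(3), e(4), f(5), e(6), l(7), a(8), m(9), a(10), n(11), i(12). Total: 12 letters.

12


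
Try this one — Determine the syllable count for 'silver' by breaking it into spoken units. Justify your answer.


Break 'silver' into syllables: sil-ver -> sil | ver = 2 syllables

2 syllables


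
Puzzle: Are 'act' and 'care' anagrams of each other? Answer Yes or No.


Sorted letters of 'act': 'act'
Sorted letters of 'care': 'acer'
They do not match.

No


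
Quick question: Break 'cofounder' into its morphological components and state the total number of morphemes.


Step 1: Identify prefix: 'co' (meaning: together)
Step 2: Identify root: 'found'
Step 3: Identify suffix(es): 'er'
Decomposition: co- (prefix: together) + found (root) + -er (suffix: one who)
Total morphemes: 3

3 morphemes (co- (prefix: together) + found (root) + -er (suffix: one who))


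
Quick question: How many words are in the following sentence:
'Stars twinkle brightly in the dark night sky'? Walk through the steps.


Split into words: Stars | twinkle | brightly | in | the | dark | night | sky = 8 words.

8


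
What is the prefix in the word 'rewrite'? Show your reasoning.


The word 'rewrite' = 're' (prefix) + 'write' (root). The prefix is 're'.

re


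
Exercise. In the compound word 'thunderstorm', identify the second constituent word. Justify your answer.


Split 'thunderstorm' into 'thunder' + 'storm'. The second part is 'storm'.

storm


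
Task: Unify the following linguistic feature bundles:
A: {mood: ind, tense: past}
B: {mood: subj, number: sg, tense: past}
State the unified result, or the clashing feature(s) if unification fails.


Compare features:
mood: A=ind vs B=subj -> CLASH
number: A=_ vs B=sg -> unified: sg
tense: A=past vs B=past -> unified: past
Clash detected on feature 'mood' (ind vs subj); unification fails.

CLASH on 'mood' (ind vs subj)


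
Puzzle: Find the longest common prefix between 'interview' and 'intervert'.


Compare from the start: 6 characters match: 'interv'. Mismatch at position 7: 'i' vs 'e'.

interv


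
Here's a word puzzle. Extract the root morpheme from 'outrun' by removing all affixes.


Remove prefix 'out' from 'outrun' to get root 'run'.

run


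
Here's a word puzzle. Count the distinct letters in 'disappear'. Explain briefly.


Unique letters in 'disappear': {a, d, e, i, p, r, s} = 7 distinct letters.

7


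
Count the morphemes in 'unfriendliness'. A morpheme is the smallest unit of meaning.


Decomposition: un- (prefix) + friend (root) + -ly (suffix) + -ness (suffix) = 4 morpheme(s)

4 morphemes


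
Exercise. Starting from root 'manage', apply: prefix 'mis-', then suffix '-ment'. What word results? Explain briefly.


Step 1: Add prefix 'mis-' to 'manage' = 'mismanage'
Step 2: Add suffix '-ment' to 'mismanage' = 'mismanagement'

mismanagement


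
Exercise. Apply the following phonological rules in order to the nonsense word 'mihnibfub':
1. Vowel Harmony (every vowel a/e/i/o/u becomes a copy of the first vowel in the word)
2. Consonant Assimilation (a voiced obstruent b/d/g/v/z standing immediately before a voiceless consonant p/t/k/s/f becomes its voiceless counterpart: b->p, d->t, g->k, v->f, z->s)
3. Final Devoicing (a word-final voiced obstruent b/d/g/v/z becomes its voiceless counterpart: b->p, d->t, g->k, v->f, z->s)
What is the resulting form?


Starting form: 'mihnibfub'
Rule 1: Vowel Harmony: all vowels become 'i' (matching first vowel). 'mihnibfub' -> 'mihnibfib'
Rule 2: Consonant Assimilation: voiced obstruent before voiceless consonant becomes voiceless ('bf' -> 'pf'). 'mihnibfib' -> 'mihnipfib'
Rule 3: Final Devoicing: word-final voiced obstruent 'b' becomes voiceless 'p'. 'mihnipfib' -> 'mihnipfip'
Final form: 'mihnipfip'

mihnipfip


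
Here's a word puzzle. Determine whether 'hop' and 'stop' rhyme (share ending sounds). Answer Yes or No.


Rime (stressed vowel + following sounds) of 'hop': -op = /ɒp/
Rime of 'stop': -op = /ɒp/
/ɒp/ and /ɒp/ are the same ending sound, so the words rhyme.

Yes


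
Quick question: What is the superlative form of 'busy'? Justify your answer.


Apply superlative formation (consonant + y: change y to i, add -est): 'busy' -> 'busiest'.

busiest


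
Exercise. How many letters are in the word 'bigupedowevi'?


Spell out 'bigupedowevi' and number each letter: b(1), i(2), g(3), u(4), p(5), e(6), d(7), o(8), w(9), e(10), v(11), i(12). Total: 12 letters.

12


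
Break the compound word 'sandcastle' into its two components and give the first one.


Split 'sandcastle' into 'sand' + 'castle'. The first part is 'sand'.

sand


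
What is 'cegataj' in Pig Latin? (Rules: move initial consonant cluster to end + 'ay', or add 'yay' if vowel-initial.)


'cegataj': move consonant cluster 'c' to end and add 'ay': 'egatajcay'.

egatajcay


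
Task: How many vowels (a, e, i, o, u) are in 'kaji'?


Vowels in 'kaji': a, i = 2 vowels.

2


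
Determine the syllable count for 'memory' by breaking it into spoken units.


Break 'memory' into syllables: mem-o-ry -> mem | o | ry = 3 syllables

3 syllables


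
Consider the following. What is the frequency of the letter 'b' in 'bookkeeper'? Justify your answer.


Letter 'b' in 'bookkeeper': found at position(s) 1 = 1 occurrence(s).

1


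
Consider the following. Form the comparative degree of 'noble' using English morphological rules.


Apply comparative formation (ends in e: add -r): 'noble' -> 'nobler'.

nobler


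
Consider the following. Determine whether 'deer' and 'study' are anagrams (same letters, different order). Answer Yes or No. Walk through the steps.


Sorted letters of 'deer': 'deer'
Sorted letters of 'study': 'dstuy'
They do not match.

No


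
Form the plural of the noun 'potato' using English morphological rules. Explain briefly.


Apply rule: Add -es (consonant + o). 'potato' becomes 'potatoes'.

potatoes


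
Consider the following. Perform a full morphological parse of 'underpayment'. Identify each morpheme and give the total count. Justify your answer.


Step 1: Identify prefix: 'under' (meaning: beneath/insufficient)
Step 2: Identify root: 'pay'
Step 3: Identify suffix(es): 'ment'
Decomposition: under- (prefix: beneath/insufficient) + pay (root) + -ment (suffix: action/result)
Total morphemes: 3

3 morphemes (under- (prefix: beneath/insufficient) + pay (root) + -ment (suffix: action/result))


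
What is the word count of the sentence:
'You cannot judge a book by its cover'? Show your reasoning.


Split into words: You | cannot | judge | a | book | by | its | cover = 8 words.

8


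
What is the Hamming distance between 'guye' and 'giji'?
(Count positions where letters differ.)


Alignment:
Position 1: 'g' vs 'g' = match
Position 2: 'u' vs 'i' = DIFFER
Position 3: 'y' vs 'j' = DIFFER
Position 4: 'e' vs 'i' = DIFFER
Total differences: 3

3


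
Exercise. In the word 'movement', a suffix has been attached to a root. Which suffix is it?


The word 'movement' = 'move' (root) + '-ment' (suffix). The suffix is '-ment'.

ment


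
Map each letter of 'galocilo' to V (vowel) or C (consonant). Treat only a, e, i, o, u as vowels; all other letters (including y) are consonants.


Letter mapping: g = C, a = V, l = C, o = V, c = C, i = V, l = C, o = V.

CVCVCVCV


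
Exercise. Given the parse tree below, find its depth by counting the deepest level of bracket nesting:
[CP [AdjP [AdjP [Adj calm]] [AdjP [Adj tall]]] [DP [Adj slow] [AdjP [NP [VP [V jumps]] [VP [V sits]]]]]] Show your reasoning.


Count bracket nesting levels:
'[' at pos 0: depth = 1
'[' at pos 4: depth = 2
'[' at pos 10: depth = 3
'[' at pos 16: depth = 4
'[' at pos 28: depth = 3
'[' at pos 34: depth = 4
'[' at pos 47: depth = 2
'[' at pos 51: depth = 3
'[' at pos 62: depth = 3
'[' at pos 68: depth = 4
'[' at pos 72: depth = 5
'[' at pos 76: depth = 6
'[' at pos 87: depth = 5
'[' at pos 91: depth = 6
Maximum depth reached: 6

6


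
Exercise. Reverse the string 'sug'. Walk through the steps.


Reverse 'sug' character by character: 'gus'.

gus


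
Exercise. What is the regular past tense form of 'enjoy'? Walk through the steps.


Apply rule: Add -ed. 'enjoy' becomes 'enjoyed'.

enjoyed


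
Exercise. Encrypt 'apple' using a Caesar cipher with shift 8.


Shift each letter by 8: a -> i, p -> x, p -> x, l -> t, e -> m. Result: 'ixxtm'.

ixxtm


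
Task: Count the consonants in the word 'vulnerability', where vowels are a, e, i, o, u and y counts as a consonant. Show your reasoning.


Consonants in 'vulnerability': v, l, n, r, b, l, t, y = 8 consonants.

8


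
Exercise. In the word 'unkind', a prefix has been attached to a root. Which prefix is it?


The word 'unkind' = 'un' (prefix) + 'kind' (root). The prefix is 'un'.

un


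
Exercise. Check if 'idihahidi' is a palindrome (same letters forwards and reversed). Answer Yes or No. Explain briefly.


Forward: 'idihahidi'
Reversed: 'idihahidi'
They are identical.

Yes


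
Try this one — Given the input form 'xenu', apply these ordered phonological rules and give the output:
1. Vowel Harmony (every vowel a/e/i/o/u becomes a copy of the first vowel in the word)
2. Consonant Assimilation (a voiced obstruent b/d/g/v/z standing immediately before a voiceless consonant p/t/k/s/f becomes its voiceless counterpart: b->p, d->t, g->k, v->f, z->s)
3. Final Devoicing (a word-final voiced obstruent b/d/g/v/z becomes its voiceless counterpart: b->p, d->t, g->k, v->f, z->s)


Starting form: 'xenu'
Rule 1: Vowel Harmony: all vowels become 'e' (matching first vowel). 'xenu' -> 'xene'
Rule 2: Consonant Assimilation: no voiced obstruent (b/d/g/v/z) stands immediately before a voiceless consonant (p/t/k/s/f). No change.
Rule 3: Final Devoicing: the word ends in the vowel 'e', not a consonant. No change.
Final form: 'xene'

xene


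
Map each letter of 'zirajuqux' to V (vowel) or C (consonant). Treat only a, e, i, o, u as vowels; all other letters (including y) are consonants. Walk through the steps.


Letter mapping: z = C, i = V, r = C, a = V, j = C, u = V, q = C, u = V, x = C.

CVCVCVCVC


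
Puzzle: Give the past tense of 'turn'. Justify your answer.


Apply rule: Add -ed. 'turn' becomes 'turned'.

turned


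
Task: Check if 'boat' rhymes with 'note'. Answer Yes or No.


Rime (stressed vowel + following sounds) of 'boat': -oat = /oʊt/
Rime of 'note': -ote = /oʊt/
/oʊt/ and /oʊt/ are the same ending sound, so the words rhyme.

Yes


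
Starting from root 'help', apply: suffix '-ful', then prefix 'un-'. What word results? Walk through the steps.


Step 1: Add suffix '-ful' to 'help' = 'helpful'
Step 2: Add prefix 'un-' to 'helpful' = 'unhelpful'

unhelpful


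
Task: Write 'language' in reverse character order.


Reverse 'language' character by character: 'egaugnal'.

egaugnal


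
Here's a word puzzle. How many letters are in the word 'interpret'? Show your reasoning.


Spell out 'interpret' and number each letter: i(1), n(2), t(3), e(4), r(5), p(6), r(7), e(8), t(9). Total: 9 letters.

9


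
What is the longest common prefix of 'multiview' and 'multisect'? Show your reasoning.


Compare from the start: 5 characters match: 'multi'. Mismatch at position 6: 'v' vs 's'.

multi


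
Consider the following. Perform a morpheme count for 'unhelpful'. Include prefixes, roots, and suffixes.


Decomposition: un- (prefix) + help (root) + -ful (suffix) = 3 morpheme(s)

3 morphemes


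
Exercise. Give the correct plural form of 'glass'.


Apply rule: Add -es (sibilant/fricative ending). 'glass' becomes 'glasses'.

glasses


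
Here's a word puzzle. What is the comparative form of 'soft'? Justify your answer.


Apply comparative formation (add -er): 'soft' -> 'softer'.

softer


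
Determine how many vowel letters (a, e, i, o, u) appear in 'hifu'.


Vowels in 'hifu': i, u = 2 vowels.

2


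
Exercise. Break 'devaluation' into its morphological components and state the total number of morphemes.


Step 1: Identify prefix: 'de' (meaning: reverse/remove)
Step 2: Identify root: 'value'
Step 3: Identify suffix(es): 'ation'
Decomposition: de- (prefix: reverse/remove) + value (root) + -ation (suffix: act of)
Total morphemes: 3

3 morphemes (de- (prefix: reverse/remove) + value (root) + -ation (suffix: act of))


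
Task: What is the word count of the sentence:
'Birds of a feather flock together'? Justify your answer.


Split into words: Birds | of | a | feather | flock | together = 6 words.

6


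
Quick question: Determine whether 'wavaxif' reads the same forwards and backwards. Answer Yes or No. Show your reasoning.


Forward: 'wavaxif'
Reversed: 'fixavaw'
They differ.

No


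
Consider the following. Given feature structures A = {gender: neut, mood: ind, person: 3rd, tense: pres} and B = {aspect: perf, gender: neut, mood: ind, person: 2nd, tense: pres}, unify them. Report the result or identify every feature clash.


Compare features:
aspect: A=_ vs B=perf -> unified: perf
gender: A=neut vs B=neut -> unified: neut
mood: A=ind vs B=ind -> unified: ind
person: A=3rd vs B=2nd -> CLASH
tense: A=pres vs B=pres -> unified: pres
Clash detected on feature 'person' (3rd vs 2nd); unification fails.

CLASH on 'person' (3rd vs 2nd)


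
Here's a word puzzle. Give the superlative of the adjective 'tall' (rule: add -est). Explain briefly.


Apply superlative formation (add -est): 'tall' -> 'tallest'.

tallest


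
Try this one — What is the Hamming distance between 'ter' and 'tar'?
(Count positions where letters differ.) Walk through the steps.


Alignment:
Position 1: 't' vs 't' = match
Position 2: 'e' vs 'a' = DIFFER
Position 3: 'r' vs 'r' = match
Total differences: 1

1


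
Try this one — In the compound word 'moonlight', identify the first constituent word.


Split 'moonlight' into 'moon' + 'light'. The first part is 'moon'.

moon


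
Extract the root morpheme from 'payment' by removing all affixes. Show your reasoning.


Remove suffix '-ment' from 'payment' to get root 'pay'.

pay


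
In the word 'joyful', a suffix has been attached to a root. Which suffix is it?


The word 'joyful' = 'joy' (root) + '-ful' (suffix). The suffix is '-ful'.

ful


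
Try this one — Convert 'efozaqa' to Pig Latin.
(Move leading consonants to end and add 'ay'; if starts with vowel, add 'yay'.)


'efozaqa' starts with a vowel, so add 'yay': 'efozaqayay'.

efozaqayay
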